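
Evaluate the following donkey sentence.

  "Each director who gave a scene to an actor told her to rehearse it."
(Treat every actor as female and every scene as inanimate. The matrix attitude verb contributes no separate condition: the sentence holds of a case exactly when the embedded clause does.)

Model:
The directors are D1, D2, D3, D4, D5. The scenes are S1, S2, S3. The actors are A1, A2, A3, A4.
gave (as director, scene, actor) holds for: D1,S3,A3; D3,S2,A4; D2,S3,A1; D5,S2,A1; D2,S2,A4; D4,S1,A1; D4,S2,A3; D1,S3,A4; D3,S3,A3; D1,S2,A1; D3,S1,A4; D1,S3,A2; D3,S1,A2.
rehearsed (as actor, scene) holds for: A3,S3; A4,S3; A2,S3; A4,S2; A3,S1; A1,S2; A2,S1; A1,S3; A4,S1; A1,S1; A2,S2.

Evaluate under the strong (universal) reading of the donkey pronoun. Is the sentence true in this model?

False

"her" takes "an actor" as antecedent and "it" takes "a scene"; both are donkey pronouns co-varying with the restrictor.
Strong reading: for every (d,s,a) with gave(d,s,a), rehearsed(a,s).
Restrictor triples: (D1,S2,A1)→rehearsed(A1,S2) ✓  (D1,S3,A2)→rehearsed(A2,S3) ✓  (D1,S3,A3)→rehearsed(A3,S3) ✓  (D1,S3,A4)→rehearsed(A4,S3) ✓  (D2,S2,A4)→rehearsed(A4,S2) ✓  (D2,S3,A1)→rehearsed(A1,S3) ✓  (D3,S1,A2)→rehearsed(A2,S1) ✓  (D3,S1,A4)→rehearsed(A4,S1) ✓  (D3,S2,A4)→rehearsed(A4,S2) ✓  (D3,S3,A3)→rehearsed(A3,S3) ✓  (D4,S1,A1)→rehearsed(A1,S1) ✓  (D4,S2,A3)→rehearsed(A3,S2) ✗  (D5,S2,A1)→rehearsed(A1,S2) ✓
Counterexample: (D4,S2,A3) — rehearsed(A3,S2) does not hold.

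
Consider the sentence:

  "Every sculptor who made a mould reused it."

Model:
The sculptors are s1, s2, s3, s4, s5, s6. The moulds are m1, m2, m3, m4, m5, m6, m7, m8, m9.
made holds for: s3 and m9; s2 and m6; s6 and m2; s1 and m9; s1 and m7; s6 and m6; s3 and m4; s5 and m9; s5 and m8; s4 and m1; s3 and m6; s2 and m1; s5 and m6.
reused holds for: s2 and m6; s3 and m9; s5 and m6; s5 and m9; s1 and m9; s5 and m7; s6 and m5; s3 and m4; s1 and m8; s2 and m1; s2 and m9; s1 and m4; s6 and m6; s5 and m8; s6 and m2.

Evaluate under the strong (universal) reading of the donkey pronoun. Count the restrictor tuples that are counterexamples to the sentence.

"it" takes "a mould" as antecedent — a donkey pronoun bound across the clause boundary.
Strong reading: for every (s,m) with made(s,m), reused(s,m).
Restrictor pairs: (s1,m7) ✗  (s1,m9) ✓  (s2,m1) ✓  (s2,m6) ✓  (s3,m4) ✓  (s3,m6) ✗  (s3,m9) ✓  (s4,m1) ✗  (s5,m6) ✓  (s5,m8) ✓  (s5,m9) ✓  (s6,m2) ✓  (s6,m6) ✓
Counterexamples (restrictor pairs failing the scope): 3.

3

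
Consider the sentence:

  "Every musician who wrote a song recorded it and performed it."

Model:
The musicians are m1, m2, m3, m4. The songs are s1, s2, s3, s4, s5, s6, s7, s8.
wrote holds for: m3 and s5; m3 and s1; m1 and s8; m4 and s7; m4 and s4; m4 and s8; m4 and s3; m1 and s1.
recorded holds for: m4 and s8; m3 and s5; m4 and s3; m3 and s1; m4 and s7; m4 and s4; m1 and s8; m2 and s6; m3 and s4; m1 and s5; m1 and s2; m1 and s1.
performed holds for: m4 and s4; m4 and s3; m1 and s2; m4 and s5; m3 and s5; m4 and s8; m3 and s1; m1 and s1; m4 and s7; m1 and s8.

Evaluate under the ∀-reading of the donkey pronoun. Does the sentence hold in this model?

True

"it" takes "a song" as antecedent — a donkey pronoun bound across the clause boundary.
Strong reading: for every (m,s) with wrote(m,s), recorded(m,s) ∧ performed(m,s).
Restrictor pairs: (m1,s1) ✓  (m1,s8) ✓  (m3,s1) ✓  (m3,s5) ✓  (m4,s3) ✓  (m4,s4) ✓  (m4,s7) ✓  (m4,s8) ✓
Every restrictor pair satisfies the scope.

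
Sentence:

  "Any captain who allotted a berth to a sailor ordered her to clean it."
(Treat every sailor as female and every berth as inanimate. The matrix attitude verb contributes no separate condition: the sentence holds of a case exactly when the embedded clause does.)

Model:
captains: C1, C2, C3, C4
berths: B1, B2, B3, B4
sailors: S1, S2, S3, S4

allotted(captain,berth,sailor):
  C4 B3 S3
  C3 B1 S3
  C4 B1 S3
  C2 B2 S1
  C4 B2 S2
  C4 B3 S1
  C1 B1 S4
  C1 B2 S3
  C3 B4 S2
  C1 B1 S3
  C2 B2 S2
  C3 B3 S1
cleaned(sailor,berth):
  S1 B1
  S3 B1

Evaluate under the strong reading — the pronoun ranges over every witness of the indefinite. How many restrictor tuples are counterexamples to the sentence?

9

"her" takes "a sailor" as antecedent and "it" takes "a berth"; both are donkey pronouns co-varying with the restrictor.
Strong reading: for every (c,b,s) with allotted(c,b,s), cleaned(s,b).
Restrictor triples: (C1,B1,S3)→cleaned(S3,B1) ✓  (C1,B1,S4)→cleaned(S4,B1) ✗  (C1,B2,S3)→cleaned(S3,B2) ✗  (C2,B2,S1)→cleaned(S1,B2) ✗  (C2,B2,S2)→cleaned(S2,B2) ✗  (C3,B1,S3)→cleaned(S3,B1) ✓  (C3,B3,S1)→cleaned(S1,B3) ✗  (C3,B4,S2)→cleaned(S2,B4) ✗  (C4,B1,S3)→cleaned(S3,B1) ✓  (C4,B2,S2)→cleaned(S2,B2) ✗  (C4,B3,S1)→cleaned(S1,B3) ✗  (C4,B3,S3)→cleaned(S3,B3) ✗
Counterexamples (restrictor triples failing the scope): 9.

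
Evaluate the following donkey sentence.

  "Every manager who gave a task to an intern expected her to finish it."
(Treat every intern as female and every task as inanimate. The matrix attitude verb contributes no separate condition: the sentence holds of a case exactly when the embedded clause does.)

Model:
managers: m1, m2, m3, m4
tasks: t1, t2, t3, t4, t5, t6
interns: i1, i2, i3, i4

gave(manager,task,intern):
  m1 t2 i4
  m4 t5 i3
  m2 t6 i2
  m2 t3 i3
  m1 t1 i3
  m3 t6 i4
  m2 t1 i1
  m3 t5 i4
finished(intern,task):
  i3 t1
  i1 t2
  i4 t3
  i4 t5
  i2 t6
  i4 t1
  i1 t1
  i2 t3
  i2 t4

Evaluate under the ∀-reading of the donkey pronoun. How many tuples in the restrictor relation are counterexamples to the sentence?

"her" takes "an intern" as antecedent and "it" takes "a task"; both are donkey pronouns co-varying with the restrictor.
Strong reading: for every (m,t,i) with gave(m,t,i), finished(i,t).
Restrictor triples: (m1,t1,i3)→finished(i3,t1) ✓  (m1,t2,i4)→finished(i4,t2) ✗  (m2,t1,i1)→finished(i1,t1) ✓  (m2,t3,i3)→finished(i3,t3) ✗  (m2,t6,i2)→finished(i2,t6) ✓  (m3,t5,i4)→finished(i4,t5) ✓  (m3,t6,i4)→finished(i4,t6) ✗  (m4,t5,i3)→finished(i3,t5) ✗
Counterexamples (restrictor triples failing the scope): 4.

4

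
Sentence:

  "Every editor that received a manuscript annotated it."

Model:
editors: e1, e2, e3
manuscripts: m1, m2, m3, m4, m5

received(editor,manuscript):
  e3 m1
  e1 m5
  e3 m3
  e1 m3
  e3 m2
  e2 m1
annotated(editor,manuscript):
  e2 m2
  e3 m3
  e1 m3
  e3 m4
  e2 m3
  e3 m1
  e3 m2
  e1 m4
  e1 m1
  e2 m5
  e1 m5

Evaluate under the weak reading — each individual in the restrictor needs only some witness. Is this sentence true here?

"it" takes "a manuscript" as antecedent — a donkey pronoun bound across the clause boundary.
Weak reading: every editor e with some received-manuscript has at least one received-manuscript m such that annotated(e,m).
Per editor: e1:✓  e2:✗  e3:✓
e2 has no witness among its received-manuscripts.

False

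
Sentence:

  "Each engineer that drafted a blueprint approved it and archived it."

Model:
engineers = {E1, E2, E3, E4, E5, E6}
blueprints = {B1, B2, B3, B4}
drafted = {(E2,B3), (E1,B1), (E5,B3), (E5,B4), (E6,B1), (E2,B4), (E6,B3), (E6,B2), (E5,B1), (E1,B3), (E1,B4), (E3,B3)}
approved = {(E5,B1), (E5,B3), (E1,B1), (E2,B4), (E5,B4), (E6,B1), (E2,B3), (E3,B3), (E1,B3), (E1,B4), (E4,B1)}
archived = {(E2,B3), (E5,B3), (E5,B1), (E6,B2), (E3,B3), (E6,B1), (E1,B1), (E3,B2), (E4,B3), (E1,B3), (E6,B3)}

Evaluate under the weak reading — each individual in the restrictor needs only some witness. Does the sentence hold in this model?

True

"it" takes "a blueprint" as antecedent — a donkey pronoun bound across the clause boundary.
Weak reading: every engineer e with some drafted-blueprint has at least one drafted-blueprint b such that approved(e,b) ∧ archived(e,b).
Per engineer: E1:✓  E2:✓  E3:✓  E5:✓  E6:✓
Every engineer in the restrictor has a witness.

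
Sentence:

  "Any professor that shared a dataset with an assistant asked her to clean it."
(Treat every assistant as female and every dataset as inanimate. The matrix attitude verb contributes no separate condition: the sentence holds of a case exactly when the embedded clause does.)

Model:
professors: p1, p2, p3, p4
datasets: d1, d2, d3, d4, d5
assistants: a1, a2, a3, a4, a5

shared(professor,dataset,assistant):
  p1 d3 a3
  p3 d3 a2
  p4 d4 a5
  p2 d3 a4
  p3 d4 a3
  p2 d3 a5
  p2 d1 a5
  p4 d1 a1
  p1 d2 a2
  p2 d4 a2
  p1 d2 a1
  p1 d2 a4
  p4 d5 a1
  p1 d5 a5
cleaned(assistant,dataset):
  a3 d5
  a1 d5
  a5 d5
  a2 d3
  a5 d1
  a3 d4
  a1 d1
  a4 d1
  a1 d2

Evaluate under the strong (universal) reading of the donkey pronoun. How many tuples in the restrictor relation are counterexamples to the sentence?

"her" takes "an assistant" as antecedent and "it" takes "a dataset"; both are donkey pronouns co-varying with the restrictor.
Strong reading: for every (p,d,a) with shared(p,d,a), cleaned(a,d).
Restrictor triples: (p1,d2,a1)→cleaned(a1,d2) ✓  (p1,d2,a2)→cleaned(a2,d2) ✗  (p1,d2,a4)→cleaned(a4,d2) ✗  (p1,d3,a3)→cleaned(a3,d3) ✗  (p1,d5,a5)→cleaned(a5,d5) ✓  (p2,d1,a5)→cleaned(a5,d1) ✓  (p2,d3,a4)→cleaned(a4,d3) ✗  (p2,d3,a5)→cleaned(a5,d3) ✗  (p2,d4,a2)→cleaned(a2,d4) ✗  (p3,d3,a2)→cleaned(a2,d3) ✓  (p3,d4,a3)→cleaned(a3,d4) ✓  (p4,d1,a1)→cleaned(a1,d1) ✓  (p4,d4,a5)→cleaned(a5,d4) ✗  (p4,d5,a1)→cleaned(a1,d5) ✓
Counterexamples (restrictor triples failing the scope): 7.

7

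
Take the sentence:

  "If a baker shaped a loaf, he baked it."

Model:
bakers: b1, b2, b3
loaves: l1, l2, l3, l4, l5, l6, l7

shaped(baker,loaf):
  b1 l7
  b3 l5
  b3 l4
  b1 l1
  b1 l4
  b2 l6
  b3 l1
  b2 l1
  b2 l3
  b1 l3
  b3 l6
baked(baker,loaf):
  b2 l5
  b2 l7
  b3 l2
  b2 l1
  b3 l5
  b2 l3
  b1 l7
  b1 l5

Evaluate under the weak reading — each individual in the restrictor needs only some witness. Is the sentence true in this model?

"it" takes "a loaf" as antecedent — a donkey pronoun bound across the clause boundary.
Weak reading: every baker b with some shaped-loaf has at least one shaped-loaf l such that baked(b,l).
Per baker: b1:✓  b2:✓  b3:✓
Every baker in the restrictor has a witness.

True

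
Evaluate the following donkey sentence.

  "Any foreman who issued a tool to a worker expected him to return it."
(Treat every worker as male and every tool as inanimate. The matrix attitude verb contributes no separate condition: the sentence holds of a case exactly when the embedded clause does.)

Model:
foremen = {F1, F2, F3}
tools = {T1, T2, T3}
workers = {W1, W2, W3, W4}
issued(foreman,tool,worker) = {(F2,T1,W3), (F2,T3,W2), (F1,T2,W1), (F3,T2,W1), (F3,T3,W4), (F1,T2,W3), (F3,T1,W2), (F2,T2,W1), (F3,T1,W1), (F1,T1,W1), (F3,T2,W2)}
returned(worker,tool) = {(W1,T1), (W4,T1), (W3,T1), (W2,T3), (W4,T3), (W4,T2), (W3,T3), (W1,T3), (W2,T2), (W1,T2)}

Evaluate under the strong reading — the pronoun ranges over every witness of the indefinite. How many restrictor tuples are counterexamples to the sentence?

"him" takes "a worker" as antecedent and "it" takes "a tool"; both are donkey pronouns co-varying with the restrictor.
Strong reading: for every (f,t,w) with issued(f,t,w), returned(w,t).
Restrictor triples: (F1,T1,W1)→returned(W1,T1) ✓  (F1,T2,W1)→returned(W1,T2) ✓  (F1,T2,W3)→returned(W3,T2) ✗  (F2,T1,W3)→returned(W3,T1) ✓  (F2,T2,W1)→returned(W1,T2) ✓  (F2,T3,W2)→returned(W2,T3) ✓  (F3,T1,W1)→returned(W1,T1) ✓  (F3,T1,W2)→returned(W2,T1) ✗  (F3,T2,W1)→returned(W1,T2) ✓  (F3,T2,W2)→returned(W2,T2) ✓  (F3,T3,W4)→returned(W4,T3) ✓
Counterexamples (restrictor triples failing the scope): 2.

2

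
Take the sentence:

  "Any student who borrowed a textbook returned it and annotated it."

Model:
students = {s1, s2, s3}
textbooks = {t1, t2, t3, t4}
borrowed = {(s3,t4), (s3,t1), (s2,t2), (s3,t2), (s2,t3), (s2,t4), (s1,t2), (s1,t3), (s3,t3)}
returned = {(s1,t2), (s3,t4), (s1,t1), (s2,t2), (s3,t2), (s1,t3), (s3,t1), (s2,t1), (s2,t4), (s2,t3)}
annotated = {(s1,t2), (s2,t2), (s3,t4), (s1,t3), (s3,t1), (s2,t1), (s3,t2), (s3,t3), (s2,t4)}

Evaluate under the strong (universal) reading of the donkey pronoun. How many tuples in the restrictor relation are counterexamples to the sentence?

2

"it" takes "a textbook" as antecedent — a donkey pronoun bound across the clause boundary.
Strong reading: for every (s,t) with borrowed(s,t), returned(s,t) ∧ annotated(s,t).
Restrictor pairs: (s1,t2) ✓  (s1,t3) ✓  (s2,t2) ✓  (s2,t3) ✗  (s2,t4) ✓  (s3,t1) ✓  (s3,t2) ✓  (s3,t3) ✗  (s3,t4) ✓
Counterexamples (restrictor pairs failing the scope): 2.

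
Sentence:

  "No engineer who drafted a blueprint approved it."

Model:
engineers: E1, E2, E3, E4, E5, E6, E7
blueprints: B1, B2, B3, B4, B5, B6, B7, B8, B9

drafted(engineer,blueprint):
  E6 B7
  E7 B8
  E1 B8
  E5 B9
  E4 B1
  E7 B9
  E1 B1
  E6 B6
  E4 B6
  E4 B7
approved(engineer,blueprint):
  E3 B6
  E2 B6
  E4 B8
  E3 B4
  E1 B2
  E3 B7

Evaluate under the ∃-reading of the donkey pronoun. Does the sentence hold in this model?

True

"it" takes "a blueprint" as antecedent — a donkey pronoun bound across the clause boundary.
Truth condition: for no (e,b) with drafted(e,b) does approved(e,b) hold.
Restrictor pairs — does the scope hold? (E1,B1):fails  (E1,B8):fails  (E4,B1):fails  (E4,B6):fails  (E4,B7):fails  (E5,B9):fails  (E6,B6):fails  (E6,B7):fails  (E7,B8):fails  (E7,B9):fails
Scope holds for no restrictor pair, so the sentence is true.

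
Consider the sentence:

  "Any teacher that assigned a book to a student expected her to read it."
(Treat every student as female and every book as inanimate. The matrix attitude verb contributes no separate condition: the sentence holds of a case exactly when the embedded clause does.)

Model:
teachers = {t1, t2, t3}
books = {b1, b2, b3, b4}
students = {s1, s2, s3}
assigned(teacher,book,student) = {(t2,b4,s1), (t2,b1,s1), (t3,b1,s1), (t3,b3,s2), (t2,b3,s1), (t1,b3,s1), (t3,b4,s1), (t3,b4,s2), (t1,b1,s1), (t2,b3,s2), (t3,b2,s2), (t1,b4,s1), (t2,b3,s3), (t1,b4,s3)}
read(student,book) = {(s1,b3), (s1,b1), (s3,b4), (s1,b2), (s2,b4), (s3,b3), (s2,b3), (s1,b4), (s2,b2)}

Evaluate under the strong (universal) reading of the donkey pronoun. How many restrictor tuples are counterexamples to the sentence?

"her" takes "a student" as antecedent and "it" takes "a book"; both are donkey pronouns co-varying with the restrictor.
Strong reading: for every (t,b,s) with assigned(t,b,s), read(s,b).
Restrictor triples: (t1,b1,s1)→read(s1,b1) ✓  (t1,b3,s1)→read(s1,b3) ✓  (t1,b4,s1)→read(s1,b4) ✓  (t1,b4,s3)→read(s3,b4) ✓  (t2,b1,s1)→read(s1,b1) ✓  (t2,b3,s1)→read(s1,b3) ✓  (t2,b3,s2)→read(s2,b3) ✓  (t2,b3,s3)→read(s3,b3) ✓  (t2,b4,s1)→read(s1,b4) ✓  (t3,b1,s1)→read(s1,b1) ✓  (t3,b2,s2)→read(s2,b2) ✓  (t3,b3,s2)→read(s2,b3) ✓  (t3,b4,s1)→read(s1,b4) ✓  (t3,b4,s2)→read(s2,b4) ✓
Counterexamples (restrictor triples failing the scope): 0.

0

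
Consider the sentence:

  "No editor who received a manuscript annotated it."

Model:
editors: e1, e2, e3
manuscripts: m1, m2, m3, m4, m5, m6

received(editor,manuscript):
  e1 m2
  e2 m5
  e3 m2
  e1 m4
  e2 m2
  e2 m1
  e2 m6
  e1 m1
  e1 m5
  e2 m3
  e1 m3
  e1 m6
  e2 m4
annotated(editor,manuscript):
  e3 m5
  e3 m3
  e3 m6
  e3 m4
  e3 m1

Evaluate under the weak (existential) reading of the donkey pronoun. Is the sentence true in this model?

True

"it" takes "a manuscript" as antecedent — a donkey pronoun bound across the clause boundary.
Truth condition: for no (e,m) with received(e,m) does annotated(e,m) hold.
Restrictor pairs — does the scope hold? (e1,m1):fails  (e1,m2):fails  (e1,m3):fails  (e1,m4):fails  (e1,m5):fails  (e1,m6):fails  (e2,m1):fails  (e2,m2):fails  (e2,m3):fails  (e2,m4):fails  (e2,m5):fails  (e2,m6):fails  (e3,m2):fails
Scope holds for no restrictor pair, so the sentence is true.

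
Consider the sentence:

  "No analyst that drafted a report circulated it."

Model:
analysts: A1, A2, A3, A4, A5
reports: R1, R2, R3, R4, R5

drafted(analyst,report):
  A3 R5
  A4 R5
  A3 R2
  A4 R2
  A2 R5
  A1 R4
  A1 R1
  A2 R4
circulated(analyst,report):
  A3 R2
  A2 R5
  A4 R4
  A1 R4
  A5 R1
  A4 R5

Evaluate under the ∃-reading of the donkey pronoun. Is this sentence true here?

"it" takes "a report" as antecedent — a donkey pronoun bound across the clause boundary.
Truth condition: for no (a,r) with drafted(a,r) does circulated(a,r) hold.
Restrictor pairs — does the scope hold? (A1,R1):fails  (A1,R4):holds  (A2,R4):fails  (A2,R5):holds  (A3,R2):holds  (A3,R5):fails  (A4,R2):fails  (A4,R5):holds
Scope holds for 4 pair(s), so the sentence is false.

False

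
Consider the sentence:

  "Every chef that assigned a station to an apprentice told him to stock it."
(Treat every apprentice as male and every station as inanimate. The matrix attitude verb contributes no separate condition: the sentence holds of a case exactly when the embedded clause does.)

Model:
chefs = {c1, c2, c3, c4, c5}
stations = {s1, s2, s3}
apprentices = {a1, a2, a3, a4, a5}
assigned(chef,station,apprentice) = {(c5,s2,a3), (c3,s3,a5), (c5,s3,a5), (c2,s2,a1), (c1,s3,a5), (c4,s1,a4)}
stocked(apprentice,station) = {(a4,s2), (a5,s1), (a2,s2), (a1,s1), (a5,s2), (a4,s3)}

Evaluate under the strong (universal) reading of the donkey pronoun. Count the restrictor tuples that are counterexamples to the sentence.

"him" takes "an apprentice" as antecedent and "it" takes "a station"; both are donkey pronouns co-varying with the restrictor.
Strong reading: for every (c,s,a) with assigned(c,s,a), stocked(a,s).
Restrictor triples: (c1,s3,a5)→stocked(a5,s3) ✗  (c2,s2,a1)→stocked(a1,s2) ✗  (c3,s3,a5)→stocked(a5,s3) ✗  (c4,s1,a4)→stocked(a4,s1) ✗  (c5,s2,a3)→stocked(a3,s2) ✗  (c5,s3,a5)→stocked(a5,s3) ✗
Counterexamples (restrictor triples failing the scope): 6.

6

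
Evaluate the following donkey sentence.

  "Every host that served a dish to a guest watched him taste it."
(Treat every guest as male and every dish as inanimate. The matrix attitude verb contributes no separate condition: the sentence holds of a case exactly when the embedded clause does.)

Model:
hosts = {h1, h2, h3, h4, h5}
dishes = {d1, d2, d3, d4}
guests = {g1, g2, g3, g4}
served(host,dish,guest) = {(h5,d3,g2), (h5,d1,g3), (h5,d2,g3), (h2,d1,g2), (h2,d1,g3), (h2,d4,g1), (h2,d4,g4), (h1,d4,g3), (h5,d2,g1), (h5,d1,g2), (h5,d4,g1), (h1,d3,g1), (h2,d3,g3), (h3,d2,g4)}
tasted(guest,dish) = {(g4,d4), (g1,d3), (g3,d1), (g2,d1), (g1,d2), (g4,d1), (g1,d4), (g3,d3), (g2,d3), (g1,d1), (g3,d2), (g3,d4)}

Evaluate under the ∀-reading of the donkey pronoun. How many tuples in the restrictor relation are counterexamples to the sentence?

1

"him" takes "a guest" as antecedent and "it" takes "a dish"; both are donkey pronouns co-varying with the restrictor.
Strong reading: for every (h,d,g) with served(h,d,g), tasted(g,d).
Restrictor triples: (h1,d3,g1)→tasted(g1,d3) ✓  (h1,d4,g3)→tasted(g3,d4) ✓  (h2,d1,g2)→tasted(g2,d1) ✓  (h2,d1,g3)→tasted(g3,d1) ✓  (h2,d3,g3)→tasted(g3,d3) ✓  (h2,d4,g1)→tasted(g1,d4) ✓  (h2,d4,g4)→tasted(g4,d4) ✓  (h3,d2,g4)→tasted(g4,d2) ✗  (h5,d1,g2)→tasted(g2,d1) ✓  (h5,d1,g3)→tasted(g3,d1) ✓  (h5,d2,g1)→tasted(g1,d2) ✓  (h5,d2,g3)→tasted(g3,d2) ✓  (h5,d3,g2)→tasted(g2,d3) ✓  (h5,d4,g1)→tasted(g1,d4) ✓
Counterexamples (restrictor triples failing the scope): 1.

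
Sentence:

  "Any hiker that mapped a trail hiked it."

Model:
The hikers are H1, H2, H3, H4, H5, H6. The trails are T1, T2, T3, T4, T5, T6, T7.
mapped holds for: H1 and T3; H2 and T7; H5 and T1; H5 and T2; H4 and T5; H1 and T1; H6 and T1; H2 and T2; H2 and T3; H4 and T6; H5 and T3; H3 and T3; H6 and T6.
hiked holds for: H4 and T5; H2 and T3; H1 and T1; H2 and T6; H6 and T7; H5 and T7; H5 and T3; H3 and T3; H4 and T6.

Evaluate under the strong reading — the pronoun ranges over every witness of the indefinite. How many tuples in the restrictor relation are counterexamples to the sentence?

"it" takes "a trail" as antecedent — a donkey pronoun bound across the clause boundary.
Strong reading: for every (h,t) with mapped(h,t), hiked(h,t).
Restrictor pairs: (H1,T1) ✓  (H1,T3) ✗  (H2,T2) ✗  (H2,T3) ✓  (H2,T7) ✗  (H3,T3) ✓  (H4,T5) ✓  (H4,T6) ✓  (H5,T1) ✗  (H5,T2) ✗  (H5,T3) ✓  (H6,T1) ✗  (H6,T6) ✗
Counterexamples (restrictor pairs failing the scope): 7.

7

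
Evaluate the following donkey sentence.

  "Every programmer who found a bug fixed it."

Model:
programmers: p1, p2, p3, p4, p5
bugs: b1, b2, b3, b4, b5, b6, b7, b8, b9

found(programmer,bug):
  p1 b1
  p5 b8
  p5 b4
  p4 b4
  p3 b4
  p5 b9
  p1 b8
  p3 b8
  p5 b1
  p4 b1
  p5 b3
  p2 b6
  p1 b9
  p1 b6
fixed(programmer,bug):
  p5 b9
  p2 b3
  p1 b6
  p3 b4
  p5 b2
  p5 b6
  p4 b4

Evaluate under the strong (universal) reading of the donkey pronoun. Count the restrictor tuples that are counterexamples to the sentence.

"it" takes "a bug" as antecedent — a donkey pronoun bound across the clause boundary.
Strong reading: for every (p,b) with found(p,b), fixed(p,b).
Restrictor pairs: (p1,b1) ✗  (p1,b6) ✓  (p1,b8) ✗  (p1,b9) ✗  (p2,b6) ✗  (p3,b4) ✓  (p3,b8) ✗  (p4,b1) ✗  (p4,b4) ✓  (p5,b1) ✗  (p5,b3) ✗  (p5,b4) ✗  (p5,b8) ✗  (p5,b9) ✓
Counterexamples (restrictor pairs failing the scope): 10.

10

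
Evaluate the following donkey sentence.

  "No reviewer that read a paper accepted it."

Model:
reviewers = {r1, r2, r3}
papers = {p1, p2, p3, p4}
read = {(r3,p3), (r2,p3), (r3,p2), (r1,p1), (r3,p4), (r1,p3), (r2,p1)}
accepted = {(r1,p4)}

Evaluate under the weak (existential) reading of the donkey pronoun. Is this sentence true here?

True

"it" takes "a paper" as antecedent — a donkey pronoun bound across the clause boundary.
Truth condition: for no (r,p) with read(r,p) does accepted(r,p) hold.
Restrictor pairs — does the scope hold? (r1,p1):fails  (r1,p3):fails  (r2,p1):fails  (r2,p3):fails  (r3,p2):fails  (r3,p3):fails  (r3,p4):fails
Scope holds for no restrictor pair, so the sentence is true.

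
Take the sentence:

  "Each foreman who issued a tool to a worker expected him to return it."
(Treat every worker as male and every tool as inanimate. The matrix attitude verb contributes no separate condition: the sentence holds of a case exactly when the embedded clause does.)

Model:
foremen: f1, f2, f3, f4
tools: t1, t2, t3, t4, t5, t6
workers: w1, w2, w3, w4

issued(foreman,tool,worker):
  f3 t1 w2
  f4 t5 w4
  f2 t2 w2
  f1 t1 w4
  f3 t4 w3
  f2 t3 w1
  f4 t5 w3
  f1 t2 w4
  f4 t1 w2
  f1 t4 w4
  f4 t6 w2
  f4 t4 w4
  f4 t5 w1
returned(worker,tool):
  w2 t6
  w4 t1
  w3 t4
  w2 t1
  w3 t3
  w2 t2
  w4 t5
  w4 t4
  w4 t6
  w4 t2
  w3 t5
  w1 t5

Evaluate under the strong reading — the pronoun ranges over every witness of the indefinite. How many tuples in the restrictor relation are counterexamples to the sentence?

"him" takes "a worker" as antecedent and "it" takes "a tool"; both are donkey pronouns co-varying with the restrictor.
Strong reading: for every (f,t,w) with issued(f,t,w), returned(w,t).
Restrictor triples: (f1,t1,w4)→returned(w4,t1) ✓  (f1,t2,w4)→returned(w4,t2) ✓  (f1,t4,w4)→returned(w4,t4) ✓  (f2,t2,w2)→returned(w2,t2) ✓  (f2,t3,w1)→returned(w1,t3) ✗  (f3,t1,w2)→returned(w2,t1) ✓  (f3,t4,w3)→returned(w3,t4) ✓  (f4,t1,w2)→returned(w2,t1) ✓  (f4,t4,w4)→returned(w4,t4) ✓  (f4,t5,w1)→returned(w1,t5) ✓  (f4,t5,w3)→returned(w3,t5) ✓  (f4,t5,w4)→returned(w4,t5) ✓  (f4,t6,w2)→returned(w2,t6) ✓
Counterexamples (restrictor triples failing the scope): 1.

1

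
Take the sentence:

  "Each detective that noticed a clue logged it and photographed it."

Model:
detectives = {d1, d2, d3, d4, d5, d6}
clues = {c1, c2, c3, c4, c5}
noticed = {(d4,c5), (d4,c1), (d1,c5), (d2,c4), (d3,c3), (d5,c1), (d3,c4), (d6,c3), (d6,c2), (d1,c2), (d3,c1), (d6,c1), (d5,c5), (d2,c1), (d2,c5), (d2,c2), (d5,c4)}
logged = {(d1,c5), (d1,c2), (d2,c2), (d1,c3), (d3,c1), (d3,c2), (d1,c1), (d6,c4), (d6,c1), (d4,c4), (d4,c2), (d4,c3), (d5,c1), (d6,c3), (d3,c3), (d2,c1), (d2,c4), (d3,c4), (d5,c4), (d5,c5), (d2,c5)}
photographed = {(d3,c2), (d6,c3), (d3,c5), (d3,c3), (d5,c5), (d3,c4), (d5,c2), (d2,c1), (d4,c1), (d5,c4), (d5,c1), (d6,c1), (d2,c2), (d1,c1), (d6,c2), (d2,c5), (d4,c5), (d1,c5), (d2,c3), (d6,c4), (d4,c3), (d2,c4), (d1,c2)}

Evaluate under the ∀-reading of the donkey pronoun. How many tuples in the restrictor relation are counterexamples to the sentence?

4

"it" takes "a clue" as antecedent — a donkey pronoun bound across the clause boundary.
Strong reading: for every (d,c) with noticed(d,c), logged(d,c) ∧ photographed(d,c).
Restrictor pairs: (d1,c2) ✓  (d1,c5) ✓  (d2,c1) ✓  (d2,c2) ✓  (d2,c4) ✓  (d2,c5) ✓  (d3,c1) ✗  (d3,c3) ✓  (d3,c4) ✓  (d4,c1) ✗  (d4,c5) ✗  (d5,c1) ✓  (d5,c4) ✓  (d5,c5) ✓  (d6,c1) ✓  (d6,c2) ✗  (d6,c3) ✓
Counterexamples (restrictor pairs failing the scope): 4.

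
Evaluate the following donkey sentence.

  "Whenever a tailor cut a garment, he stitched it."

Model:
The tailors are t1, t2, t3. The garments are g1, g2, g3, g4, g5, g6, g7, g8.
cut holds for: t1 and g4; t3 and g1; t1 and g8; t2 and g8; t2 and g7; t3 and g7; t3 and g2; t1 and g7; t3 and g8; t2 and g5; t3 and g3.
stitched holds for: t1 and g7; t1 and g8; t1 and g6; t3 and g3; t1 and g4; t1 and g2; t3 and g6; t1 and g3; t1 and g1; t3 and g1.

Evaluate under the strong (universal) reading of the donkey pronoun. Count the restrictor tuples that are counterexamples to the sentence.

6

"it" takes "a garment" as antecedent — a donkey pronoun bound across the clause boundary.
Strong reading: for every (t,g) with cut(t,g), stitched(t,g).
Restrictor pairs: (t1,g4) ✓  (t1,g7) ✓  (t1,g8) ✓  (t2,g5) ✗  (t2,g7) ✗  (t2,g8) ✗  (t3,g1) ✓  (t3,g2) ✗  (t3,g3) ✓  (t3,g7) ✗  (t3,g8) ✗
Counterexamples (restrictor pairs failing the scope): 6.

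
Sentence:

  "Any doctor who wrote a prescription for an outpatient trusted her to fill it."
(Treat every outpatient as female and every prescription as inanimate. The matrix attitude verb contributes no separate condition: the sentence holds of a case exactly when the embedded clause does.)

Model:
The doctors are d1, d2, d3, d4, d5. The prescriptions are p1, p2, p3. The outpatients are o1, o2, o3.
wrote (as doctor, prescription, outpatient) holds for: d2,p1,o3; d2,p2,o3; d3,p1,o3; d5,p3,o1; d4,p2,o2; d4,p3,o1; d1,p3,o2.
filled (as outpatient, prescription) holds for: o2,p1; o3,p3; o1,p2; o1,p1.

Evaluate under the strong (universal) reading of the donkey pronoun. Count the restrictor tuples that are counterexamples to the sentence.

"her" takes "an outpatient" as antecedent and "it" takes "a prescription"; both are donkey pronouns co-varying with the restrictor.
Strong reading: for every (d,p,o) with wrote(d,p,o), filled(o,p).
Restrictor triples: (d1,p3,o2)→filled(o2,p3) ✗  (d2,p1,o3)→filled(o3,p1) ✗  (d2,p2,o3)→filled(o3,p2) ✗  (d3,p1,o3)→filled(o3,p1) ✗  (d4,p2,o2)→filled(o2,p2) ✗  (d4,p3,o1)→filled(o1,p3) ✗  (d5,p3,o1)→filled(o1,p3) ✗
Counterexamples (restrictor triples failing the scope): 7.

7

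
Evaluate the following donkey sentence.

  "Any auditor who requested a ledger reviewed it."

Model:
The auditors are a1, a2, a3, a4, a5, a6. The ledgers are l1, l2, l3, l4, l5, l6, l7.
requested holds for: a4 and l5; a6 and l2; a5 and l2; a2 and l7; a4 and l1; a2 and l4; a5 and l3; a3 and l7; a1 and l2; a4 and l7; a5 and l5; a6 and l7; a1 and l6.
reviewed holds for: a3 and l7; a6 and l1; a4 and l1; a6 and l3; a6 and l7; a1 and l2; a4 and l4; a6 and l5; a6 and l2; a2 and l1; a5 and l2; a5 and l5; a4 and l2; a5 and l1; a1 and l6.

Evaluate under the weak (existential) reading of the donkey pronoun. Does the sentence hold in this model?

False

"it" takes "a ledger" as antecedent — a donkey pronoun bound across the clause boundary.
Weak reading: every auditor a with some requested-ledger has at least one requested-ledger l such that reviewed(a,l).
Per auditor: a1:✓  a2:✗  a3:✓  a4:✓  a5:✓  a6:✓
a2 has no witness among its requested-ledgers.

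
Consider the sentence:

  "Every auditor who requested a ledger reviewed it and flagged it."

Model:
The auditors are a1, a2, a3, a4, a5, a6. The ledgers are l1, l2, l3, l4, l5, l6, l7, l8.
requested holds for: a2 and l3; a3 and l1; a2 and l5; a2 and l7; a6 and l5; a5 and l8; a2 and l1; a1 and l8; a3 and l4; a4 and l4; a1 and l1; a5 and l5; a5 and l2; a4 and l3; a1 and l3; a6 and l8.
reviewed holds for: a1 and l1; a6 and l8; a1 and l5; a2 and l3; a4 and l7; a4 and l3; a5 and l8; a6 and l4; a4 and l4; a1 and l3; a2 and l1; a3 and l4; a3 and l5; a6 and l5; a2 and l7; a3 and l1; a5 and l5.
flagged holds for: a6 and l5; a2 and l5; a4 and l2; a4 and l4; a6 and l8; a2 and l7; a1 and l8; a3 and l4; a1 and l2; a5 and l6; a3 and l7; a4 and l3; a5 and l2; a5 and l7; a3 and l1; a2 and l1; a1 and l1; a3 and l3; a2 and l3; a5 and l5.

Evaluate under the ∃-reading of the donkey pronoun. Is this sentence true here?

"it" takes "a ledger" as antecedent — a donkey pronoun bound across the clause boundary.
Weak reading: every auditor a with some requested-ledger has at least one requested-ledger l such that reviewed(a,l) ∧ flagged(a,l).
Per auditor: a1:✓  a2:✓  a3:✓  a4:✓  a5:✓  a6:✓
Every auditor in the restrictor has a witness.

True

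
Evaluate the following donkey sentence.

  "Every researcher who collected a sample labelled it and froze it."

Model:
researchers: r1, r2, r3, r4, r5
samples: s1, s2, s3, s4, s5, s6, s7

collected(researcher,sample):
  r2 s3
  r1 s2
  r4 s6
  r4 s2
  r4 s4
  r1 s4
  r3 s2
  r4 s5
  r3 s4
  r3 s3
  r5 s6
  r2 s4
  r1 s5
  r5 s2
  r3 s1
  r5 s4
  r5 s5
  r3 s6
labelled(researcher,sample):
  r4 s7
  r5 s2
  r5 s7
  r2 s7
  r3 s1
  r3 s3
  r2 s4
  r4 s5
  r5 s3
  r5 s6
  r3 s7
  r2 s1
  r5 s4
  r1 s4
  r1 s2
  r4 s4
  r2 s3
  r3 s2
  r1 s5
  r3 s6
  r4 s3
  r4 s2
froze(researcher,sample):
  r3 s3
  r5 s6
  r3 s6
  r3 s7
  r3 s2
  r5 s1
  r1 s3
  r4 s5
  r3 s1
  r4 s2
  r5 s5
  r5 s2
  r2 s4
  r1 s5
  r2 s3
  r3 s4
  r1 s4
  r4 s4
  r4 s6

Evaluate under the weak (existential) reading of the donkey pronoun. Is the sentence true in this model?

"it" takes "a sample" as antecedent — a donkey pronoun bound across the clause boundary.
Weak reading: every researcher r with some collected-sample has at least one collected-sample s such that labelled(r,s) ∧ froze(r,s).
Per researcher: r1:✓  r2:✓  r3:✓  r4:✓  r5:✓
Every researcher in the restrictor has a witness.

True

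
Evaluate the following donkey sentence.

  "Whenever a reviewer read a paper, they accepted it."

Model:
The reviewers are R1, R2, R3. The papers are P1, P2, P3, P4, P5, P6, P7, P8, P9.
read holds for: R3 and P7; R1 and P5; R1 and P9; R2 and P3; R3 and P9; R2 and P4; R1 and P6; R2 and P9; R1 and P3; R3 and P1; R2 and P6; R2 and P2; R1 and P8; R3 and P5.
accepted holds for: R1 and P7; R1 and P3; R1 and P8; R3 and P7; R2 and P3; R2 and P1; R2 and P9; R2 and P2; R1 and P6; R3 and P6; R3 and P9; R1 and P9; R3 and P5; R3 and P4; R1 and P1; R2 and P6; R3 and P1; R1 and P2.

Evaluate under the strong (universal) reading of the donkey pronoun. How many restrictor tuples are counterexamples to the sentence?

2

"it" takes "a paper" as antecedent — a donkey pronoun bound across the clause boundary.
Strong reading: for every (r,p) with read(r,p), accepted(r,p).
Restrictor pairs: (R1,P3) ✓  (R1,P5) ✗  (R1,P6) ✓  (R1,P8) ✓  (R1,P9) ✓  (R2,P2) ✓  (R2,P3) ✓  (R2,P4) ✗  (R2,P6) ✓  (R2,P9) ✓  (R3,P1) ✓  (R3,P5) ✓  (R3,P7) ✓  (R3,P9) ✓
Counterexamples (restrictor pairs failing the scope): 2.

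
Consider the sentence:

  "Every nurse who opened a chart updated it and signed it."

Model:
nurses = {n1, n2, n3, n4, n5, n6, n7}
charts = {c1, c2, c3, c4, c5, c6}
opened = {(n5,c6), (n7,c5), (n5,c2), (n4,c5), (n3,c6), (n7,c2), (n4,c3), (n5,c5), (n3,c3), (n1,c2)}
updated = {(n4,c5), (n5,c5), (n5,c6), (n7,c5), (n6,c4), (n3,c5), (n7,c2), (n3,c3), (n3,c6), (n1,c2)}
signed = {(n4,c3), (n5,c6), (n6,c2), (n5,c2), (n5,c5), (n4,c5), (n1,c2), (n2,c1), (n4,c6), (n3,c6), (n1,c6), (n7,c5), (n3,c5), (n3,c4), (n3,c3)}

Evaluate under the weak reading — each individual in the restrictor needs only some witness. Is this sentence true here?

"it" takes "a chart" as antecedent — a donkey pronoun bound across the clause boundary.
Weak reading: every nurse n with some opened-chart has at least one opened-chart c such that updated(n,c) ∧ signed(n,c).
Per nurse: n1:✓  n3:✓  n4:✓  n5:✓  n7:✓
Every nurse in the restrictor has a witness.

True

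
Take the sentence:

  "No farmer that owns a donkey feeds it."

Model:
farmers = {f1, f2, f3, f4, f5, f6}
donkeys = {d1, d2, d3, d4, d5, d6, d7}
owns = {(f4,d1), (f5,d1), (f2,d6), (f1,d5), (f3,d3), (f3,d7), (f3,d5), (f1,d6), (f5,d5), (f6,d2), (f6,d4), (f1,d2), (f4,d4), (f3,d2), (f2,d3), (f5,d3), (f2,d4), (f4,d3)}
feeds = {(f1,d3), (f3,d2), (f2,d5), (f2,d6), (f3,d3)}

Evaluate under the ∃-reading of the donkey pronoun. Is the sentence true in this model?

"it" takes "a donkey" as antecedent — a donkey pronoun bound across the clause boundary.
Truth condition: for no (f,d) with owns(f,d) does feeds(f,d) hold.
Restrictor pairs — does the scope hold? (f1,d2):fails  (f1,d5):fails  (f1,d6):fails  (f2,d3):fails  (f2,d4):fails  (f2,d6):holds  (f3,d2):holds  (f3,d3):holds  (f3,d5):fails  (f3,d7):fails  (f4,d1):fails  (f4,d3):fails  (f4,d4):fails  (f5,d1):fails  (f5,d3):fails  (f5,d5):fails  (f6,d2):fails  (f6,d4):fails
Scope holds for 3 pair(s), so the sentence is false.

False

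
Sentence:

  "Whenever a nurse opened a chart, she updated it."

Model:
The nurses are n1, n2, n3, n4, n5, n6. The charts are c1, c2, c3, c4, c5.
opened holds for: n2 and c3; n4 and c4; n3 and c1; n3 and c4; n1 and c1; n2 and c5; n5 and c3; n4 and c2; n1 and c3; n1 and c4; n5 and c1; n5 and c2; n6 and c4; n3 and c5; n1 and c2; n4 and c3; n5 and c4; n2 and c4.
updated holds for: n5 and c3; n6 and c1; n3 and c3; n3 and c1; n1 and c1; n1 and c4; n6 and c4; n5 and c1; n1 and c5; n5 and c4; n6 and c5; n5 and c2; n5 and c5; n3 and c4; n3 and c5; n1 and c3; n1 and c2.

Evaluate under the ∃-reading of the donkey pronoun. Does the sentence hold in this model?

False

"it" takes "a chart" as antecedent — a donkey pronoun bound across the clause boundary.
Weak reading: every nurse n with some opened-chart has at least one opened-chart c such that updated(n,c).
Per nurse: n1:✓  n2:✗  n3:✓  n4:✗  n5:✓  n6:✓
n2 has no witness among its opened-charts.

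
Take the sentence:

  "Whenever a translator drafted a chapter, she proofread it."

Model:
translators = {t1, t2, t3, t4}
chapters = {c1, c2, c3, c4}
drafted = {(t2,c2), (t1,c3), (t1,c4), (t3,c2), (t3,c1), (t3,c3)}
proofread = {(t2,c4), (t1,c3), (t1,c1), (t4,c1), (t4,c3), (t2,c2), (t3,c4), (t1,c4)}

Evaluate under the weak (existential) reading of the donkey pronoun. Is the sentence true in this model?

"it" takes "a chapter" as antecedent — a donkey pronoun bound across the clause boundary.
Weak reading: every translator t with some drafted-chapter has at least one drafted-chapter c such that proofread(t,c).
Per translator: t1:✓  t2:✓  t3:✗
t3 has no witness among its drafted-chapters.

False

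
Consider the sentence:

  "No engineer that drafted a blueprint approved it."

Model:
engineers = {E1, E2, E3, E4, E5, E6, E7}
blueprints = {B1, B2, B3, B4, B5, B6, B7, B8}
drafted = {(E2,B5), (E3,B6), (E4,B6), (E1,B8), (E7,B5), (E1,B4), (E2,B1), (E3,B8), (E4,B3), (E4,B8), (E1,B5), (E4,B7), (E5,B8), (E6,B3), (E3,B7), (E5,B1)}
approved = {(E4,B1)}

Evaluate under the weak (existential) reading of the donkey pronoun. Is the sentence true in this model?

True

"it" takes "a blueprint" as antecedent — a donkey pronoun bound across the clause boundary.
Truth condition: for no (e,b) with drafted(e,b) does approved(e,b) hold.
Restrictor pairs — does the scope hold? (E1,B4):fails  (E1,B5):fails  (E1,B8):fails  (E2,B1):fails  (E2,B5):fails  (E3,B6):fails  (E3,B7):fails  (E3,B8):fails  (E4,B3):fails  (E4,B6):fails  (E4,B7):fails  (E4,B8):fails  (E5,B1):fails  (E5,B8):fails  (E6,B3):fails  (E7,B5):fails
Scope holds for no restrictor pair, so the sentence is true.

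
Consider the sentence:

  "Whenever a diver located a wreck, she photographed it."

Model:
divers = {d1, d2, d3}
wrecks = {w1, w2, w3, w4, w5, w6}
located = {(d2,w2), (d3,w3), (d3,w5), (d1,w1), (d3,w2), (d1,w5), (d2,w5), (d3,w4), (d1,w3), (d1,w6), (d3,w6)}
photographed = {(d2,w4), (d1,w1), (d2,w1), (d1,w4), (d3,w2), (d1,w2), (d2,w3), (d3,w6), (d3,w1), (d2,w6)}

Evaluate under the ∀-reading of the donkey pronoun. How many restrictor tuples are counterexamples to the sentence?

"it" takes "a wreck" as antecedent — a donkey pronoun bound across the clause boundary.
Strong reading: for every (d,w) with located(d,w), photographed(d,w).
Restrictor pairs: (d1,w1) ✓  (d1,w3) ✗  (d1,w5) ✗  (d1,w6) ✗  (d2,w2) ✗  (d2,w5) ✗  (d3,w2) ✓  (d3,w3) ✗  (d3,w4) ✗  (d3,w5) ✗  (d3,w6) ✓
Counterexamples (restrictor pairs failing the scope): 8.

8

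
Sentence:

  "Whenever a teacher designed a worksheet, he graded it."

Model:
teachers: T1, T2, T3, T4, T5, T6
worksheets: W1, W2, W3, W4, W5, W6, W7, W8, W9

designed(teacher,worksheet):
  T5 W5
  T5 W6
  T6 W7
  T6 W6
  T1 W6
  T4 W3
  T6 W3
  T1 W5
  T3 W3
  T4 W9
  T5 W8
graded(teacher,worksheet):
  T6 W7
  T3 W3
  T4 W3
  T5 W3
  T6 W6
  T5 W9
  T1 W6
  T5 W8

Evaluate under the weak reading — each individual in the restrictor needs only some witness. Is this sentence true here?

True

"it" takes "a worksheet" as antecedent — a donkey pronoun bound across the clause boundary.
Weak reading: every teacher t with some designed-worksheet has at least one designed-worksheet w such that graded(t,w).
Per teacher: T1:✓  T3:✓  T4:✓  T5:✓  T6:✓
Every teacher in the restrictor has a witness.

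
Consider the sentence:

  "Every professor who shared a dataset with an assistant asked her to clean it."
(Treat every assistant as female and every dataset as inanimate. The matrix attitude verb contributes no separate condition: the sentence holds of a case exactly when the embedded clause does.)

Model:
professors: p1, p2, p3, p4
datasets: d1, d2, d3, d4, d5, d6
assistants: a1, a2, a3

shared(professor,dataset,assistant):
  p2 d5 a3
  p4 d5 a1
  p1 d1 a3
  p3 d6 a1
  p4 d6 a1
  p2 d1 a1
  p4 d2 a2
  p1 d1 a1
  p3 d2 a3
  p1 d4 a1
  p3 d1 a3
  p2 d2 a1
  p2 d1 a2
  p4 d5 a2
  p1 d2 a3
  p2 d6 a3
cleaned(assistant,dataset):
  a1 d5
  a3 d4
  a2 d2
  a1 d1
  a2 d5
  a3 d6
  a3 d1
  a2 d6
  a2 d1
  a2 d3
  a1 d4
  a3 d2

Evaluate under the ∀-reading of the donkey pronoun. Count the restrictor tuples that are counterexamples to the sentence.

4

"her" takes "an assistant" as antecedent and "it" takes "a dataset"; both are donkey pronouns co-varying with the restrictor.
Strong reading: for every (p,d,a) with shared(p,d,a), cleaned(a,d).
Restrictor triples: (p1,d1,a1)→cleaned(a1,d1) ✓  (p1,d1,a3)→cleaned(a3,d1) ✓  (p1,d2,a3)→cleaned(a3,d2) ✓  (p1,d4,a1)→cleaned(a1,d4) ✓  (p2,d1,a1)→cleaned(a1,d1) ✓  (p2,d1,a2)→cleaned(a2,d1) ✓  (p2,d2,a1)→cleaned(a1,d2) ✗  (p2,d5,a3)→cleaned(a3,d5) ✗  (p2,d6,a3)→cleaned(a3,d6) ✓  (p3,d1,a3)→cleaned(a3,d1) ✓  (p3,d2,a3)→cleaned(a3,d2) ✓  (p3,d6,a1)→cleaned(a1,d6) ✗  (p4,d2,a2)→cleaned(a2,d2) ✓  (p4,d5,a1)→cleaned(a1,d5) ✓  (p4,d5,a2)→cleaned(a2,d5) ✓  (p4,d6,a1)→cleaned(a1,d6) ✗
Counterexamples (restrictor triples failing the scope): 4.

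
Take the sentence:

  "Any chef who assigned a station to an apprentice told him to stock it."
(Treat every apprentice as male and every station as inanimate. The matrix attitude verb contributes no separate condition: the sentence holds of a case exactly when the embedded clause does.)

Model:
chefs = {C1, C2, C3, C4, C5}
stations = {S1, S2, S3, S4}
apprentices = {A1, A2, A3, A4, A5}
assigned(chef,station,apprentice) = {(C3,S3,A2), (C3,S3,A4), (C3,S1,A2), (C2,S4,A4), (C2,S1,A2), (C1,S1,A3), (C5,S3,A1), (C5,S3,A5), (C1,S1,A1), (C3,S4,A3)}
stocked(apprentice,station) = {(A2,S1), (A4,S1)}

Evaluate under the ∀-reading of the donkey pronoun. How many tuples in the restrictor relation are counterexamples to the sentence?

"him" takes "an apprentice" as antecedent and "it" takes "a station"; both are donkey pronouns co-varying with the restrictor.
Strong reading: for every (c,s,a) with assigned(c,s,a), stocked(a,s).
Restrictor triples: (C1,S1,A1)→stocked(A1,S1) ✗  (C1,S1,A3)→stocked(A3,S1) ✗  (C2,S1,A2)→stocked(A2,S1) ✓  (C2,S4,A4)→stocked(A4,S4) ✗  (C3,S1,A2)→stocked(A2,S1) ✓  (C3,S3,A2)→stocked(A2,S3) ✗  (C3,S3,A4)→stocked(A4,S3) ✗  (C3,S4,A3)→stocked(A3,S4) ✗  (C5,S3,A1)→stocked(A1,S3) ✗  (C5,S3,A5)→stocked(A5,S3) ✗
Counterexamples (restrictor triples failing the scope): 8.

8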